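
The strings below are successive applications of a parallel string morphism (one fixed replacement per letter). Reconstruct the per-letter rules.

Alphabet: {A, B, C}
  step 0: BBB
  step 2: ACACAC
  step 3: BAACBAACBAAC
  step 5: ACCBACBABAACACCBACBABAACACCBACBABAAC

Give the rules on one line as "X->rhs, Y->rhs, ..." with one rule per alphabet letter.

A->BA, B->C, C->AC

  step 2 ⇒ step 3: ACACAC ⇒ BA·AC·BA·AC·BA·AC
    A ↦ BA
    C ↦ AC
    B ↦ C  (constrained at step 0)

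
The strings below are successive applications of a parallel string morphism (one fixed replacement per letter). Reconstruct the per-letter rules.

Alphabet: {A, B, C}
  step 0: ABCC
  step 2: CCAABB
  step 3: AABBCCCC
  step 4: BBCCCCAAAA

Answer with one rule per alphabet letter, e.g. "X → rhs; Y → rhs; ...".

  step 3 ⇒ step 4: AABBCCCC ⇒ B·B·CC·CC·A·A·A·A
    A ↦ B
    B ↦ CC
    C ↦ A

A->B, B->CC, C->A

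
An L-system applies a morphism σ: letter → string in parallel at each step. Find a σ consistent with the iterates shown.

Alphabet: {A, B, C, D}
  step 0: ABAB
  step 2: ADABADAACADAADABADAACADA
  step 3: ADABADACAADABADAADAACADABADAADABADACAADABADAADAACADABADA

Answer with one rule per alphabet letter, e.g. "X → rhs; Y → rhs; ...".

  step 2 ⇒ step 3: ADABADAACADAADABADAACADA ⇒ ADA·B·ADA·CA·ADA·B·ADA·ADA·AC·ADA·B·ADA·ADA·B·ADA·CA·ADA·B·ADA·ADA·AC·ADA·B·ADA
    A ↦ ADA
    B ↦ CA
    C ↦ AC
    D ↦ B

A->ADA, B->CA, C->AC, D->B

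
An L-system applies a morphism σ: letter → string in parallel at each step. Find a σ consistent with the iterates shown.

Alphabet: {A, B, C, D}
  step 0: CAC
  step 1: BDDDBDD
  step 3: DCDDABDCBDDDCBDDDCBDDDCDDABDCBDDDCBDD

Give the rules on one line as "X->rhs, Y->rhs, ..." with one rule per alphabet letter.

  step 0 ⇒ step 1: CAC ⇒ BDD·D·BDD
    A ↦ D
    C ↦ BDD
    B ↦ DAB  (constrained at step 1)
    D ↦ DC  (constrained at step 1)

A->D, B->DAB, C->BDD, D->DC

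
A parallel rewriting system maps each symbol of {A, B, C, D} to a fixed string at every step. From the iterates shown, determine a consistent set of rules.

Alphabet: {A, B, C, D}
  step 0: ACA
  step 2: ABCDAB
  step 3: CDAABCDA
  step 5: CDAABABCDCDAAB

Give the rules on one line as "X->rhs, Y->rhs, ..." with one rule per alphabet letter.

  step 2 ⇒ step 3: ABCDAB ⇒ CD·A·A·B·CD·A
    A ↦ CD
    B ↦ A
    C ↦ A
    D ↦ B

A->CD, B->A, C->A, D->B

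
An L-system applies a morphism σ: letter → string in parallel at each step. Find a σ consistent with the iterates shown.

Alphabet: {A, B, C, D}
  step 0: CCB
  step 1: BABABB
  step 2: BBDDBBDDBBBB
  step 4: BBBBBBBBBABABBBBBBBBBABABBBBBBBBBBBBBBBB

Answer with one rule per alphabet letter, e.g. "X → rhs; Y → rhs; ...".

A->DD, B->BB, C->BA, D->C

  step 1 ⇒ step 2: BABABB ⇒ BB·DD·BB·DD·BB·BB
    A ↦ DD
    B ↦ BB
  step 0 ⇒ step 1: CCB ⇒ BA·BA·BB
    C ↦ BA
    D ↦ C  (constrained at step 2)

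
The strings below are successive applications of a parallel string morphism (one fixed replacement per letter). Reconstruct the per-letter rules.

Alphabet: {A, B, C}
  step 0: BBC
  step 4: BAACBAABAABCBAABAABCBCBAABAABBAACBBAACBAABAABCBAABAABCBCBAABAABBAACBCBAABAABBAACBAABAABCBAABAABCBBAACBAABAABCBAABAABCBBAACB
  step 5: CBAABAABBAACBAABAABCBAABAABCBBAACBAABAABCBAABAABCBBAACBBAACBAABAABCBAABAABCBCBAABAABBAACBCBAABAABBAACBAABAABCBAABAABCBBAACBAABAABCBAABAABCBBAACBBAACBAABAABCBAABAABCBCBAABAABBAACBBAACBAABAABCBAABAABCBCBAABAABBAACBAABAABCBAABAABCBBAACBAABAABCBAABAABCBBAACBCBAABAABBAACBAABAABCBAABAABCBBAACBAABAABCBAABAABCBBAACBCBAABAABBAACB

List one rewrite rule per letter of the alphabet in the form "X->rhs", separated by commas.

A->AAB, B->CB, C->BAA

  step 4 ⇒ step 5: BAACBAABAABCBAABAABCBCBAABAABBAACBBAACBAABAABCBAABAABCBCBAABAABBAACBCBAABAABBAACBAABAABCBAABAABCBBAACBAABAABCBAABAABCBBAACB ⇒ CB·AAB·AAB·BAA·CB·AAB·AAB·CB·AAB·AAB·CB·BAA·CB·AAB·AAB·CB·AAB·AAB·CB·BAA·CB·BAA·CB·AAB·AAB·CB·AAB·AAB·CB·CB·AAB·AAB·BAA·CB·CB·AAB·AAB·BAA·CB·AAB·AAB·CB·AAB·AAB·CB·BAA·CB·AAB·AAB·CB·AAB·AAB·CB·BAA·CB·BAA·CB·AAB·AAB·CB·AAB·AAB·CB·CB·AAB·AAB·BAA·CB·BAA·CB·AAB·AAB·CB·AAB·AAB·CB·CB·AAB·AAB·BAA·CB·AAB·AAB·CB·AAB·AAB·CB·BAA·CB·AAB·AAB·CB·AAB·AAB·CB·BAA·CB·CB·AAB·AAB·BAA·CB·AAB·AAB·CB·AAB·AAB·CB·BAA·CB·AAB·AAB·CB·AAB·AAB·CB·BAA·CB·CB·AAB·AAB·BAA·CB
    A ↦ AAB
    B ↦ CB
    C ↦ BAA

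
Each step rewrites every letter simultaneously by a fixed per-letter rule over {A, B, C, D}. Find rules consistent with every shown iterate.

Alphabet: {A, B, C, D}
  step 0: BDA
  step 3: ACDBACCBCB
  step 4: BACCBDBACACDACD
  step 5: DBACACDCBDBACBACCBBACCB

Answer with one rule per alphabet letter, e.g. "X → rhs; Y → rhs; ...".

A->B, B->D, C->AC, D->CB

  step 4 ⇒ step 5: BACCBDBACACDACD ⇒ D·B·AC·AC·D·CB·D·B·AC·B·AC·CB·B·AC·CB
    A ↦ B
    B ↦ D
    C ↦ AC
    D ↦ CB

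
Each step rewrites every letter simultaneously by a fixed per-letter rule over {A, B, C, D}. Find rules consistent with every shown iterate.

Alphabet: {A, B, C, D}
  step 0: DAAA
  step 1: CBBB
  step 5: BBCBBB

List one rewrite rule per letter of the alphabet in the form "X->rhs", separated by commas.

  step 0 ⇒ step 1: DAAA ⇒ C·B·B·B
    A ↦ B
    D ↦ C
    B ↦ A  (constrained at step 1)
    C ↦ AD  (constrained at step 1)

A->B, B->A, C->AD, D->C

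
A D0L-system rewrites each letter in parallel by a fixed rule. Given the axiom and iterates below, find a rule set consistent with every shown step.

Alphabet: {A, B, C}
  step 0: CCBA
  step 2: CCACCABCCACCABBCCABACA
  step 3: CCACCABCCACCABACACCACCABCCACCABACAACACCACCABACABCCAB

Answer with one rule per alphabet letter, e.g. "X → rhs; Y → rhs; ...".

A->B, B->ACA, C->CCA

  step 2 ⇒ step 3: CCACCABCCACCABBCCABACA ⇒ CCA·CCA·B·CCA·CCA·B·ACA·CCA·CCA·B·CCA·CCA·B·ACA·ACA·CCA·CCA·B·ACA·B·CCA·B
    A ↦ B
    B ↦ ACA
    C ↦ CCA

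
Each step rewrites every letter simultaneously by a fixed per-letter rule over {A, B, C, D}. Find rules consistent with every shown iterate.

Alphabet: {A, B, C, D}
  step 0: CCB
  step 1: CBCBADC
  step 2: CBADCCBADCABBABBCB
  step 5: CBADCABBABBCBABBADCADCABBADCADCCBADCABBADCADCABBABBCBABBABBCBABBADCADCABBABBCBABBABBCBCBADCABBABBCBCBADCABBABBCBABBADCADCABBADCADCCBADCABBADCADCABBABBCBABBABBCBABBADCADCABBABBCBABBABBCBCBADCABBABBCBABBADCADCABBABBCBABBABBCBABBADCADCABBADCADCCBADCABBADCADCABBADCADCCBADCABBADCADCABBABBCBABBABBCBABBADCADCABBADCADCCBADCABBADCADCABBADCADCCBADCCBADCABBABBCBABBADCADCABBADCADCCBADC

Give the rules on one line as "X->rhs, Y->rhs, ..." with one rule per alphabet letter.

  step 1 ⇒ step 2: CBCBADC ⇒ CB·ADC·CB·ADC·ABB·ABB·CB
    A ↦ ABB
    B ↦ ADC
    C ↦ CB
    D ↦ ABB

A->ABB, B->ADC, C->CB, D->ABB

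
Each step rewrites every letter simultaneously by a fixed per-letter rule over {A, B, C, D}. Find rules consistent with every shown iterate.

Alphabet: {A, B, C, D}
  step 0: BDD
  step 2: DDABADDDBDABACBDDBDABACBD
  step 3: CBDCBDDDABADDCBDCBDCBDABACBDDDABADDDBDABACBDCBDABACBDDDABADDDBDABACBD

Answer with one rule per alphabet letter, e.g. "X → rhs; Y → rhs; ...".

  step 2 ⇒ step 3: DDABADDDBDABACBDDBDABACBD ⇒ CBD·CBD·DD·ABA·DD·CBD·CBD·CBD·ABA·CBD·DD·ABA·DD·DBD·ABA·CBD·CBD·ABA·CBD·DD·ABA·DD·DBD·ABA·CBD
    A ↦ DD
    B ↦ ABA
    C ↦ DBD
    D ↦ CBD

A->DD, B->ABA, C->DBD, D->CBD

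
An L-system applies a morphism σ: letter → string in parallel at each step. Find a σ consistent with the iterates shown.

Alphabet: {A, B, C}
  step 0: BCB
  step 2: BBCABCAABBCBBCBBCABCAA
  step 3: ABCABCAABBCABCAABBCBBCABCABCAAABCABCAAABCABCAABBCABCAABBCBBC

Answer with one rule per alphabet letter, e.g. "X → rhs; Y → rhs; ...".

  step 2 ⇒ step 3: BBCABCAABBCBBCBBCABCAA ⇒ ABC·ABC·AA·BBC·ABC·AA·BBC·BBC·ABC·ABC·AA·ABC·ABC·AA·ABC·ABC·AA·BBC·ABC·AA·BBC·BBC
    A ↦ BBC
    B ↦ ABC
    C ↦ AA

A->BBC, B->ABC, C->AA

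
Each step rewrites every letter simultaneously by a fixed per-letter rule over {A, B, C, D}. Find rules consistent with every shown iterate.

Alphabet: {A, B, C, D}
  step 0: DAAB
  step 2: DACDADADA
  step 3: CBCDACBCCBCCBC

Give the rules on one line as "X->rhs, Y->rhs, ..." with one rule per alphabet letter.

A->C, B->C, C->DA, D->CB

  step 2 ⇒ step 3: DACDADADA ⇒ CB·C·DA·CB·C·CB·C·CB·C
    A ↦ C
    C ↦ DA
    D ↦ CB
    B ↦ C  (constrained at step 0)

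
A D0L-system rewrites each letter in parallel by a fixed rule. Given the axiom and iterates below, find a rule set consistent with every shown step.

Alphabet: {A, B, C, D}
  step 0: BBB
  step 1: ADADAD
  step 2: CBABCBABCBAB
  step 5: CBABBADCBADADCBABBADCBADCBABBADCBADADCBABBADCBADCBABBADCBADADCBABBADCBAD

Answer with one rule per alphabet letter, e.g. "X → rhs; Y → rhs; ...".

  step 1 ⇒ step 2: ADADAD ⇒ CB·AB·CB·AB·CB·AB
    A ↦ CB
    D ↦ AB
  step 0 ⇒ step 1: BBB ⇒ AD·AD·AD
    B ↦ AD
    C ↦ B  (constrained at step 2)

A->CB, B->AD, C->B, D->AB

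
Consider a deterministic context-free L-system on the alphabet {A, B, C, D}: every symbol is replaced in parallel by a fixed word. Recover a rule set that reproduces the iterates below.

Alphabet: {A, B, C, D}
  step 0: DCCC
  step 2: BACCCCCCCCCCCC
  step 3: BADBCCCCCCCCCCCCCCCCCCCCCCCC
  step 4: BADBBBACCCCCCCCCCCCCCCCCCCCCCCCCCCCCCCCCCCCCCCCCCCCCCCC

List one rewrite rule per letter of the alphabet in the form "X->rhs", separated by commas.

A->DB, B->BA, C->CC, D->B

  step 3 ⇒ step 4: BADBCCCCCCCCCCCCCCCCCCCCCCCC ⇒ BA·DB·B·BA·CC·CC·CC·CC·CC·CC·CC·CC·CC·CC·CC·CC·CC·CC·CC·CC·CC·CC·CC·CC·CC·CC·CC·CC
    A ↦ DB
    B ↦ BA
    C ↦ CC
    D ↦ B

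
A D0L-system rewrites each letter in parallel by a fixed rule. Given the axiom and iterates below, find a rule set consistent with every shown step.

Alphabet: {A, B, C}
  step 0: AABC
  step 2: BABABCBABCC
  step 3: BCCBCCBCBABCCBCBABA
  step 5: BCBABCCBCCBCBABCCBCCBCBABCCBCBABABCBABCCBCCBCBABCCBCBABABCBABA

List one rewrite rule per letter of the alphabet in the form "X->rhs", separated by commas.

A->C, B->BC, C->BA

  step 2 ⇒ step 3: BABABCBABCC ⇒ BC·C·BC·C·BC·BA·BC·C·BC·BA·BA
    A ↦ C
    B ↦ BC
    C ↦ BA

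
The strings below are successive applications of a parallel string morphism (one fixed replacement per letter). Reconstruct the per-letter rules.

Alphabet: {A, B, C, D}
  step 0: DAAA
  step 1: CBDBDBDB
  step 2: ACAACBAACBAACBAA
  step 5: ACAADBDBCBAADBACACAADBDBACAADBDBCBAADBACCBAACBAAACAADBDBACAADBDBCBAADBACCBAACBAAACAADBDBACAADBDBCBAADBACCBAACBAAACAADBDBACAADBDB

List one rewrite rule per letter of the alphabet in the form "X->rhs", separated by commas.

  step 1 ⇒ step 2: CBDBDBDB ⇒ AC·AA·CB·AA·CB·AA·CB·AA
    B ↦ AA
    C ↦ AC
    D ↦ CB
  step 0 ⇒ step 1: DAAA ⇒ CB·DB·DB·DB
    A ↦ DB

A->DB, B->AA, C->AC, D->CB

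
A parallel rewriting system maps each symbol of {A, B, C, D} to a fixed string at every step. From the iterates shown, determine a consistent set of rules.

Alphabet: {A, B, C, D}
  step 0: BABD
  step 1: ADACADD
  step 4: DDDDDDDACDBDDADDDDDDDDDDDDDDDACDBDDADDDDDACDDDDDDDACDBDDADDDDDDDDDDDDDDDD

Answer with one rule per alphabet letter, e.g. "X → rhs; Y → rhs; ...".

A->DAC, B->A, C->DB, D->DD

  step 0 ⇒ step 1: BABD ⇒ A·DAC·A·DD
    A ↦ DAC
    B ↦ A
    D ↦ DD
    C ↦ DB  (constrained at step 1)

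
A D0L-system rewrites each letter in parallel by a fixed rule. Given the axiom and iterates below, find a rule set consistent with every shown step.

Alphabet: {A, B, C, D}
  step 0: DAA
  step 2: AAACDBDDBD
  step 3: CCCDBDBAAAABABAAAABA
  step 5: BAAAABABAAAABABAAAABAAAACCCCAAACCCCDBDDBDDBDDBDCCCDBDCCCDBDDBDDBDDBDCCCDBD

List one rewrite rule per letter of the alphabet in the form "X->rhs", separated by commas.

A->C, B->AAA, C->DBD, D->BA

  step 2 ⇒ step 3: AAACDBDDBD ⇒ C·C·C·DBD·BA·AAA·BA·BA·AAA·BA
    A ↦ C
    B ↦ AAA
    C ↦ DBD
    D ↦ BA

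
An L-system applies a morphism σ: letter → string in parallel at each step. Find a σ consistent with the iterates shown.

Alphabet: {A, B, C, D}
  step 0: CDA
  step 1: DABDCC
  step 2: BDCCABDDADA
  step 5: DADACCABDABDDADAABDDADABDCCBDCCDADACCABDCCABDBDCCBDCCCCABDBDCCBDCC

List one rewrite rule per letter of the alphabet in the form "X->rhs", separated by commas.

  step 1 ⇒ step 2: DABDCC ⇒ BD·CC·A·BD·DA·DA
    A ↦ CC
    B ↦ A
    C ↦ DA
    D ↦ BD

A->CC, B->A, C->DA, D->BD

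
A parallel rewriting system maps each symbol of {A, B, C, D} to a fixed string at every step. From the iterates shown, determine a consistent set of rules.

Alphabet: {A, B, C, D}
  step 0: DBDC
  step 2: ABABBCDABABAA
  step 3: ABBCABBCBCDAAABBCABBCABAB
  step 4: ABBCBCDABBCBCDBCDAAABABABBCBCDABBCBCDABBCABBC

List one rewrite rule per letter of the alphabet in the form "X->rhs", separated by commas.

A->AB, B->BC, C->D, D->AA

  step 3 ⇒ step 4: ABBCABBCBCDAAABBCABBCABAB ⇒ AB·BC·BC·D·AB·BC·BC·D·BC·D·AA·AB·AB·AB·BC·BC·D·AB·BC·BC·D·AB·BC·AB·BC
    A ↦ AB
    B ↦ BC
    C ↦ D
    D ↦ AA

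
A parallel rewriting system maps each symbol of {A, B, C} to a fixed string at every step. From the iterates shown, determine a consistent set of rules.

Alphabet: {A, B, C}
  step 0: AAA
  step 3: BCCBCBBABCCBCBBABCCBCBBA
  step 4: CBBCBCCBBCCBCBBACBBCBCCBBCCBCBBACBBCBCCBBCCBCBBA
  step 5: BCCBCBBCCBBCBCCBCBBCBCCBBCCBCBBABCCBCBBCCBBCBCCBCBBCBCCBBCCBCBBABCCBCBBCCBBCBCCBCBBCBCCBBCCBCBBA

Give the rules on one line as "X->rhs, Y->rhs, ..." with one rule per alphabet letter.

  step 4 ⇒ step 5: CBBCBCCBBCCBCBBACBBCBCCBBCCBCBBACBBCBCCBBCCBCBBA ⇒ BC·CB·CB·BC·CB·BC·BC·CB·CB·BC·BC·CB·BC·CB·CB·BA·BC·CB·CB·BC·CB·BC·BC·CB·CB·BC·BC·CB·BC·CB·CB·BA·BC·CB·CB·BC·CB·BC·BC·CB·CB·BC·BC·CB·BC·CB·CB·BA
    A ↦ BA
    B ↦ CB
    C ↦ BC

A->BA, B->CB, C->BC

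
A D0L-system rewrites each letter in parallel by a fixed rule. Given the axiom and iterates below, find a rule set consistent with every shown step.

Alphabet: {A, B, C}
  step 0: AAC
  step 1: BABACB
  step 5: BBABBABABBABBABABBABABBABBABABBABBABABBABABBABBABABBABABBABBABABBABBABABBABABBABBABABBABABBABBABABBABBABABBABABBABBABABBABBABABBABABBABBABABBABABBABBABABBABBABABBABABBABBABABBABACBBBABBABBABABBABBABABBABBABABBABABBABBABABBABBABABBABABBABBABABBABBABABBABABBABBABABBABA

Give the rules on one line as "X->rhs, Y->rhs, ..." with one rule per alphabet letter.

A->BA, B->BBA, C->CB

  step 0 ⇒ step 1: AAC ⇒ BA·BA·CB
    A ↦ BA
    C ↦ CB
    B ↦ BBA  (constrained at step 1)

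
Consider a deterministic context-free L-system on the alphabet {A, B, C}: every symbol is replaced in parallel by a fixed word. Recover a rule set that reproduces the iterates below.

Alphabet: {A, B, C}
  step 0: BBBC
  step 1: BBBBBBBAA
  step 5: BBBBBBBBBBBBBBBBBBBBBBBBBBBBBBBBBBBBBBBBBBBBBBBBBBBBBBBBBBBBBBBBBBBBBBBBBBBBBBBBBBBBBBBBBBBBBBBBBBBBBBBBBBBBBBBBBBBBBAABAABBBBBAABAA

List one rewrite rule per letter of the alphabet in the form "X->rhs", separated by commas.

A->C, B->BB, C->BAA

  step 0 ⇒ step 1: BBBC ⇒ BB·BB·BB·BAA
    B ↦ BB
    C ↦ BAA
    A ↦ C  (constrained at step 1)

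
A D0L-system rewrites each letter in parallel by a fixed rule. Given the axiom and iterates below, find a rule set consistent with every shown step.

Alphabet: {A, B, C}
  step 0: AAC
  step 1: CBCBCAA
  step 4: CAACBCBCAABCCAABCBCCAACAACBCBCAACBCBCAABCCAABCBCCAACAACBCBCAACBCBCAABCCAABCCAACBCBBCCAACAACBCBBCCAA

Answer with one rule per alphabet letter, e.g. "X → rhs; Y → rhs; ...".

A->CB, B->BC, C->CAA

  step 0 ⇒ step 1: AAC ⇒ CB·CB·CAA
    A ↦ CB
    C ↦ CAA
    B ↦ BC  (constrained at step 1)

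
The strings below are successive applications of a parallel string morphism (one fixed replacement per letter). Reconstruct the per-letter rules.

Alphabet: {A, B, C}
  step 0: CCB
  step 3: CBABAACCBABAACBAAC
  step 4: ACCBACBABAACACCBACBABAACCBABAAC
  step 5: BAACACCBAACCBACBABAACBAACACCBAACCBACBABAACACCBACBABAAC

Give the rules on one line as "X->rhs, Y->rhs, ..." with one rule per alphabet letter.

A->BA, B->C, C->AC

  step 4 ⇒ step 5: ACCBACBABAACACCBACBABAACCBABAAC ⇒ BA·AC·AC·C·BA·AC·C·BA·C·BA·BA·AC·BA·AC·AC·C·BA·AC·C·BA·C·BA·BA·AC·AC·C·BA·C·BA·BA·AC
    A ↦ BA
    B ↦ C
    C ↦ AC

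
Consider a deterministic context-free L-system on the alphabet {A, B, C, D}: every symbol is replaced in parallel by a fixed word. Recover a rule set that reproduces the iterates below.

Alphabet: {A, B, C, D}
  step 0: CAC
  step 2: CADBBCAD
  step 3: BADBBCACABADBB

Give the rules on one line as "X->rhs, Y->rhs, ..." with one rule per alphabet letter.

A->D, B->CA, C->BA, D->BB

  step 2 ⇒ step 3: CADBBCAD ⇒ BA·D·BB·CA·CA·BA·D·BB
    A ↦ D
    B ↦ CA
    C ↦ BA
    D ↦ BB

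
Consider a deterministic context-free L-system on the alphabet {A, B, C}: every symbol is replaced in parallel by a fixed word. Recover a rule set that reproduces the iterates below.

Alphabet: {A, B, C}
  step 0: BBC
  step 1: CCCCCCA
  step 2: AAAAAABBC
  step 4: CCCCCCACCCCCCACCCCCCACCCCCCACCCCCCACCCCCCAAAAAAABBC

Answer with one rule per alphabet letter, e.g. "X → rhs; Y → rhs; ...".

A->BBC, B->CCC, C->A

  step 1 ⇒ step 2: CCCCCCA ⇒ A·A·A·A·A·A·BBC
    A ↦ BBC
    C ↦ A
  step 0 ⇒ step 1: BBC ⇒ CCC·CCC·A
    B ↦ CCC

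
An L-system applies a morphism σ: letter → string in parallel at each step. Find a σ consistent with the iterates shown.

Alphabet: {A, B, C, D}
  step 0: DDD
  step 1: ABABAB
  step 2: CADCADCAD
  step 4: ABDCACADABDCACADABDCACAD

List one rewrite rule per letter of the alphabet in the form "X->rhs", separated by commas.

  step 1 ⇒ step 2: ABABAB ⇒ CA·D·CA·D·CA·D
    A ↦ CA
    B ↦ D
    C ↦ D  (constrained at step 2)
  step 0 ⇒ step 1: DDD ⇒ AB·AB·AB
    D ↦ AB

A->CA, B->D, C->D, D->AB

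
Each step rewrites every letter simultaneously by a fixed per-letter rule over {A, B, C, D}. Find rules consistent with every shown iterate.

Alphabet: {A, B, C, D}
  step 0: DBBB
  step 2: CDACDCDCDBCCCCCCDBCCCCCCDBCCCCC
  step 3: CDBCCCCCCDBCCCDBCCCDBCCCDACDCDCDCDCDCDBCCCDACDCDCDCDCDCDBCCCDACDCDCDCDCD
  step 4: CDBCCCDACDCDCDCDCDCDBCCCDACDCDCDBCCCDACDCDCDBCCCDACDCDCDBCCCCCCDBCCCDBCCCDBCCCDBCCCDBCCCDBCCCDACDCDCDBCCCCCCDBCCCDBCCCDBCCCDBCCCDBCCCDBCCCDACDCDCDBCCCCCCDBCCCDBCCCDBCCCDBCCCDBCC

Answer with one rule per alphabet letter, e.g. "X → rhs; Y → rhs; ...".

A->CCC, B->CDA, C->CD, D->BCC

  step 3 ⇒ step 4: CDBCCCCCCDBCCCDBCCCDBCCCDACDCDCDCDCDCDBCCCDACDCDCDCDCDCDBCCCDACDCDCDCDCD ⇒ CD·BCC·CDA·CD·CD·CD·CD·CD·CD·BCC·CDA·CD·CD·CD·BCC·CDA·CD·CD·CD·BCC·CDA·CD·CD·CD·BCC·CCC·CD·BCC·CD·BCC·CD·BCC·CD·BCC·CD·BCC·CD·BCC·CDA·CD·CD·CD·BCC·CCC·CD·BCC·CD·BCC·CD·BCC·CD·BCC·CD·BCC·CD·BCC·CDA·CD·CD·CD·BCC·CCC·CD·BCC·CD·BCC·CD·BCC·CD·BCC·CD·BCC
    A ↦ CCC
    B ↦ CDA
    C ↦ CD
    D ↦ BCC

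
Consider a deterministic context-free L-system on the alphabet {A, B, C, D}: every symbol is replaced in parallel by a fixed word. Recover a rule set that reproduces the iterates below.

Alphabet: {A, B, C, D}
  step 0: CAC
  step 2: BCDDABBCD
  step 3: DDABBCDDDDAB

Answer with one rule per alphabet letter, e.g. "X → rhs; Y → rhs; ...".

A->CD, B->D, C->DA, D->B

  step 2 ⇒ step 3: BCDDABBCD ⇒ D·DA·B·B·CD·D·D·DA·B
    A ↦ CD
    B ↦ D
    C ↦ DA
    D ↦ B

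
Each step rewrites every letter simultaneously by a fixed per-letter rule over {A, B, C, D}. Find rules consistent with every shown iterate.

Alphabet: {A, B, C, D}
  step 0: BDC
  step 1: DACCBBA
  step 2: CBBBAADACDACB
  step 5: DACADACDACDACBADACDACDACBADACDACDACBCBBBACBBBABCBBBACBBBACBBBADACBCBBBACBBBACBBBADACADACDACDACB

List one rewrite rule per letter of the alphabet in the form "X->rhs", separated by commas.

A->B, B->DAC, C->A, D->CBB

  step 1 ⇒ step 2: DACCBBA ⇒ CBB·B·A·A·DAC·DAC·B
    A ↦ B
    B ↦ DAC
    C ↦ A
    D ↦ CBB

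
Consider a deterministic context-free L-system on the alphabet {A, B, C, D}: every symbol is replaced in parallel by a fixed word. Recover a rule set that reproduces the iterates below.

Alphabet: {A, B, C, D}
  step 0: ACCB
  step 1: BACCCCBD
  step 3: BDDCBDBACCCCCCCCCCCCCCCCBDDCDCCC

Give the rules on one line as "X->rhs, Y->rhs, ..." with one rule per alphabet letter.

A->BA, B->BD, C->CC, D->DC

  step 0 ⇒ step 1: ACCB ⇒ BA·CC·CC·BD
    A ↦ BA
    B ↦ BD
    C ↦ CC
    D ↦ DC  (constrained at step 1)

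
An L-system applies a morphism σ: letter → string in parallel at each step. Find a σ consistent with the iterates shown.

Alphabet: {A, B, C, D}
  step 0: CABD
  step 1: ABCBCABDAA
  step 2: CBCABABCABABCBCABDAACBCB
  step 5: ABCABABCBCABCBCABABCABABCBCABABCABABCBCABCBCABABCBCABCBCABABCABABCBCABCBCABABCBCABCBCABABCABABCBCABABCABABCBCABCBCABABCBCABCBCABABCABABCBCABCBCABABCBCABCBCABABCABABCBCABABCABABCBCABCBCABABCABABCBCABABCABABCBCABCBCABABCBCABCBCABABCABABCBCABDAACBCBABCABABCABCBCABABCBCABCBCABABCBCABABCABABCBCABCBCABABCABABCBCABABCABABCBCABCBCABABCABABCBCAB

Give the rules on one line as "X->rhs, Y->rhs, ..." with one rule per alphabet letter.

A->CB, B->CAB, C->AB, D->DAA

  step 1 ⇒ step 2: ABCBCABDAA ⇒ CB·CAB·AB·CAB·AB·CB·CAB·DAA·CB·CB
    A ↦ CB
    B ↦ CAB
    C ↦ AB
    D ↦ DAA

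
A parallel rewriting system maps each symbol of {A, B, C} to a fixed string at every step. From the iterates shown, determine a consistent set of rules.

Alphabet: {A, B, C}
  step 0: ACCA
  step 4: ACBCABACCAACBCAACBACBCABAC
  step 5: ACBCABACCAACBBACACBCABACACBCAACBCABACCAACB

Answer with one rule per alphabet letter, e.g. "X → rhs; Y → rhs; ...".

A->AC, B->CA, C->B

  step 4 ⇒ step 5: ACBCABACCAACBCAACBACBCABAC ⇒ AC·B·CA·B·AC·CA·AC·B·B·AC·AC·B·CA·B·AC·AC·B·CA·AC·B·CA·B·AC·CA·AC·B
    A ↦ AC
    B ↦ CA
    C ↦ B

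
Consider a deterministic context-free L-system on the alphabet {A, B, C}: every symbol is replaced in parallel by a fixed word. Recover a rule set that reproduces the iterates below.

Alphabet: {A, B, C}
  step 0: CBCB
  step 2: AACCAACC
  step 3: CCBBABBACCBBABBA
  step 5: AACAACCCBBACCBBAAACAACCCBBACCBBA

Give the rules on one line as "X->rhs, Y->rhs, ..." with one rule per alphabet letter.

  step 2 ⇒ step 3: AACCAACC ⇒ C·C·BBA·BBA·C·C·BBA·BBA
    A ↦ C
    C ↦ BBA
    B ↦ A  (constrained at step 0)

A->C, B->A, C->BBA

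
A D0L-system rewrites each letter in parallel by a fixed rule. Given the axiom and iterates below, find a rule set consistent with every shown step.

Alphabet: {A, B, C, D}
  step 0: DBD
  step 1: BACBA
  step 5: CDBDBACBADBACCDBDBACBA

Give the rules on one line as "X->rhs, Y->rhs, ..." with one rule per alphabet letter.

A->DB, B->C, C->D, D->BA

  step 0 ⇒ step 1: DBD ⇒ BA·C·BA
    B ↦ C
    D ↦ BA
    A ↦ DB  (constrained at step 1)
    C ↦ D  (constrained at step 1)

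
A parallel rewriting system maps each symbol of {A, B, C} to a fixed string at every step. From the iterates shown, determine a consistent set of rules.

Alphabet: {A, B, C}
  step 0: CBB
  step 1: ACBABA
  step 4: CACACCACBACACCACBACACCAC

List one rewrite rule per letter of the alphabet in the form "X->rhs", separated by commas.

  step 0 ⇒ step 1: CBB ⇒ AC·BA·BA
    B ↦ BA
    C ↦ AC
    A ↦ C  (constrained at step 1)

A->C, B->BA, C->AC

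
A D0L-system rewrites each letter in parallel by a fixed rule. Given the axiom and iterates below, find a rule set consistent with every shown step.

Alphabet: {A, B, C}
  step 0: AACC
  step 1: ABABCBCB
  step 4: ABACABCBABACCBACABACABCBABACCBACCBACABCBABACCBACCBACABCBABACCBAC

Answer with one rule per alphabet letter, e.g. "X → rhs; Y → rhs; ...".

  step 0 ⇒ step 1: AACC ⇒ AB·AB·CB·CB
    A ↦ AB
    C ↦ CB
    B ↦ AC  (constrained at step 1)

A->AB, B->AC, C->CB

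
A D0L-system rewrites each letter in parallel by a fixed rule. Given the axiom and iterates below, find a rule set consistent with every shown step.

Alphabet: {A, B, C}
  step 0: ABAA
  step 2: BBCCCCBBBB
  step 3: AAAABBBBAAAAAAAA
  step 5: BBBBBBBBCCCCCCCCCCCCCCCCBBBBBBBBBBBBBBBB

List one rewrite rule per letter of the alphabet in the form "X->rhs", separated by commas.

  step 2 ⇒ step 3: BBCCCCBBBB ⇒ AA·AA·B·B·B·B·AA·AA·AA·AA
    B ↦ AA
    C ↦ B
    A ↦ CC  (constrained at step 0)

A->CC, B->AA, C->B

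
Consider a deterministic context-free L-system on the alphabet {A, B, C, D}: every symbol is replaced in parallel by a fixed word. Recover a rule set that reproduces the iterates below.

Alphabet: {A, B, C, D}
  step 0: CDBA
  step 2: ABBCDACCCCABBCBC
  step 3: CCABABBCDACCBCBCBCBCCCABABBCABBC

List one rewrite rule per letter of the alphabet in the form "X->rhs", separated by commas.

A->CC, B->AB, C->BC, D->DA

  step 2 ⇒ step 3: ABBCDACCCCABBCBC ⇒ CC·AB·AB·BC·DA·CC·BC·BC·BC·BC·CC·AB·AB·BC·AB·BC
    A ↦ CC
    B ↦ AB
    C ↦ BC
    D ↦ DA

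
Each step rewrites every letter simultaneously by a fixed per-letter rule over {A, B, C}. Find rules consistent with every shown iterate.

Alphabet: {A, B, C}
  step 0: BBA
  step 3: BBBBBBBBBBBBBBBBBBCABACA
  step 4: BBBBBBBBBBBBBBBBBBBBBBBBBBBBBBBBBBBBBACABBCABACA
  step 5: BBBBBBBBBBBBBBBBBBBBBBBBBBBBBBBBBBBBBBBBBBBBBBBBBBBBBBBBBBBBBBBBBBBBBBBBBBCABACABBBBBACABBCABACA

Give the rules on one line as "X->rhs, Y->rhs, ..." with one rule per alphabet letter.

A->CA, B->BB, C->BA

  step 4 ⇒ step 5: BBBBBBBBBBBBBBBBBBBBBBBBBBBBBBBBBBBBBACABBCABACA ⇒ BB·BB·BB·BB·BB·BB·BB·BB·BB·BB·BB·BB·BB·BB·BB·BB·BB·BB·BB·BB·BB·BB·BB·BB·BB·BB·BB·BB·BB·BB·BB·BB·BB·BB·BB·BB·BB·CA·BA·CA·BB·BB·BA·CA·BB·CA·BA·CA
    A ↦ CA
    B ↦ BB
    C ↦ BA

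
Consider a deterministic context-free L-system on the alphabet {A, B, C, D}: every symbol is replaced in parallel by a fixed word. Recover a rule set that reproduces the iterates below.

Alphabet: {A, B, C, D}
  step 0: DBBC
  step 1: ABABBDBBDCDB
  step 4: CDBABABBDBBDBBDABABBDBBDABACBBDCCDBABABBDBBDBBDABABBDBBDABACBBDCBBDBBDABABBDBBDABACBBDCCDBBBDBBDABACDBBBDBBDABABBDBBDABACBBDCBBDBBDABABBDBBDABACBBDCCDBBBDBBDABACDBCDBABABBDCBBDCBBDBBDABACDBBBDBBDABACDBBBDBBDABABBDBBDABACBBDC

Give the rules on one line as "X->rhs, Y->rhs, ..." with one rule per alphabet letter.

A->C, B->BBD, C->CDB, D->ABA

  step 0 ⇒ step 1: DBBC ⇒ ABA·BBD·BBD·CDB
    B ↦ BBD
    C ↦ CDB
    D ↦ ABA
    A ↦ C  (constrained at step 1)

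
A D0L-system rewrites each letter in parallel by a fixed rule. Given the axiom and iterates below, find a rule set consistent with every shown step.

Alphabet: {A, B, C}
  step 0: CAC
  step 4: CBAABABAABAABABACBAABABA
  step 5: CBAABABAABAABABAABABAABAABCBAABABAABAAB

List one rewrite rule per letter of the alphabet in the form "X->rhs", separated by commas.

A->AB, B->A, C->CB

  step 4 ⇒ step 5: CBAABABAABAABABACBAABABA ⇒ CB·A·AB·AB·A·AB·A·AB·AB·A·AB·AB·A·AB·A·AB·CB·A·AB·AB·A·AB·A·AB
    A ↦ AB
    B ↦ A
    C ↦ CB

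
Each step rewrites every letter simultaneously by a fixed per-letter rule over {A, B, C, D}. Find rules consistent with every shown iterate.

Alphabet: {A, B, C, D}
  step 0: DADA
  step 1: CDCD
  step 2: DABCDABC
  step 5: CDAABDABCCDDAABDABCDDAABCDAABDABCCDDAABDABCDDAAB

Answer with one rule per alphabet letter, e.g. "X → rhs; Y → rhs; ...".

  step 1 ⇒ step 2: CDCD ⇒ DAB·C·DAB·C
    C ↦ DAB
    D ↦ C
  step 0 ⇒ step 1: DADA ⇒ C·D·C·D
    A ↦ D
    B ↦ AAB  (constrained at step 2)

A->D, B->AAB, C->DAB, D->C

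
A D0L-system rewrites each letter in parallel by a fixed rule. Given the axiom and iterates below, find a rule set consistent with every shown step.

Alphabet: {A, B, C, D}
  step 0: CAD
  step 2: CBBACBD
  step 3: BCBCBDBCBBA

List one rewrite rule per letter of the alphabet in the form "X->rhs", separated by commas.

  step 2 ⇒ step 3: CBBACBD ⇒ B·CB·CB·D·B·CB·BA
    A ↦ D
    B ↦ CB
    C ↦ B
    D ↦ BA

A->D, B->CB, C->B, D->BA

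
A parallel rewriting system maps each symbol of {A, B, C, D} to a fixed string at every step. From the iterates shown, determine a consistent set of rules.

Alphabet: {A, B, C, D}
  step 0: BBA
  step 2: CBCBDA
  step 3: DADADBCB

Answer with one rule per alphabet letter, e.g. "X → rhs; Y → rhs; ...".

A->CB, B->A, C->D, D->DB

  step 2 ⇒ step 3: CBCBDA ⇒ D·A·D·A·DB·CB
    A ↦ CB
    B ↦ A
    C ↦ D
    D ↦ DB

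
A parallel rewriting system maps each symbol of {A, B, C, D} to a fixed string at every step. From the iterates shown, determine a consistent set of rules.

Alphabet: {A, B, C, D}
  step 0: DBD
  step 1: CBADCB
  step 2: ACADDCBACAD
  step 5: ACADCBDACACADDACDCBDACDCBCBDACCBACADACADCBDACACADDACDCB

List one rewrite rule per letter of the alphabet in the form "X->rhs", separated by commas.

  step 1 ⇒ step 2: CBADCB ⇒ AC·AD·D·CB·AC·AD
    A ↦ D
    B ↦ AD
    C ↦ AC
    D ↦ CB

A->D, B->AD, C->AC, D->CB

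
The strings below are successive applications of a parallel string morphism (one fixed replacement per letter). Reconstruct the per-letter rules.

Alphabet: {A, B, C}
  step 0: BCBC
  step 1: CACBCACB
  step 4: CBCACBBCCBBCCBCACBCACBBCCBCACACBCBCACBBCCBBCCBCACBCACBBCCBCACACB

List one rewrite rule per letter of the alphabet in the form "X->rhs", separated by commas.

  step 0 ⇒ step 1: BCBC ⇒ CA·CB·CA·CB
    B ↦ CA
    C ↦ CB
    A ↦ BC  (constrained at step 1)

A->BC, B->CA, C->CB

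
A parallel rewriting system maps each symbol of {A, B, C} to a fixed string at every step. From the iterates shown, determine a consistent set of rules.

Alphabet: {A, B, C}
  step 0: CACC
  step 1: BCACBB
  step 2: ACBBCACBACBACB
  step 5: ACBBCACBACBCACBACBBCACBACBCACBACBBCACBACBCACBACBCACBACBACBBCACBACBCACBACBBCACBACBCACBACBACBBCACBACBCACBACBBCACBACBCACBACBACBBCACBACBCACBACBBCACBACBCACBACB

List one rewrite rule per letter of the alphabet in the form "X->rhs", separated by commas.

  step 1 ⇒ step 2: BCACBB ⇒ ACB·B·CAC·B·ACB·ACB
    A ↦ CAC
    B ↦ ACB
    C ↦ B

A->CAC, B->ACB, C->B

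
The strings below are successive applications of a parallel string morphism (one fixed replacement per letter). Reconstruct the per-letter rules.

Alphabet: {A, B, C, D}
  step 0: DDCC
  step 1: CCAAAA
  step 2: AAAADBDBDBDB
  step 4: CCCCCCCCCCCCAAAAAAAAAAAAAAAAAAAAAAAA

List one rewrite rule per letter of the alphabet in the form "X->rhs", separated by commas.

  step 1 ⇒ step 2: CCAAAA ⇒ AA·AA·DB·DB·DB·DB
    A ↦ DB
    C ↦ AA
    B ↦ CC  (constrained at step 2)
  step 0 ⇒ step 1: DDCC ⇒ C·C·AA·AA
    D ↦ C

A->DB, B->CC, C->AA, D->C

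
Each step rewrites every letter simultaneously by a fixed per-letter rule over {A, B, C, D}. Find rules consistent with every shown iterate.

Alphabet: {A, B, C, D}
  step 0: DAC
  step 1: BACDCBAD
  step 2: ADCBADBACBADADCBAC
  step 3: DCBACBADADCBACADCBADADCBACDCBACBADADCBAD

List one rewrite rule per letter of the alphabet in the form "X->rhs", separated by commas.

A->DC, B->A, C->BAD, D->BAC

  step 2 ⇒ step 3: ADCBADBACBADADCBAC ⇒ DC·BAC·BAD·A·DC·BAC·A·DC·BAD·A·DC·BAC·DC·BAC·BAD·A·DC·BAD
    A ↦ DC
    B ↦ A
    C ↦ BAD
    D ↦ BAC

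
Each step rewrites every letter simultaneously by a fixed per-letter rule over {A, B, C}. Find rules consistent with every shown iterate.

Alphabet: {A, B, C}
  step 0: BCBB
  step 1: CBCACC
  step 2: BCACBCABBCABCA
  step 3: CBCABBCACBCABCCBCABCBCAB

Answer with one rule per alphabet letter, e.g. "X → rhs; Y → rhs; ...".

A->B, B->C, C->BCA

  step 2 ⇒ step 3: BCACBCABBCABCA ⇒ C·BCA·B·BCA·C·BCA·B·C·C·BCA·B·C·BCA·B
    A ↦ B
    B ↦ C
    C ↦ BCA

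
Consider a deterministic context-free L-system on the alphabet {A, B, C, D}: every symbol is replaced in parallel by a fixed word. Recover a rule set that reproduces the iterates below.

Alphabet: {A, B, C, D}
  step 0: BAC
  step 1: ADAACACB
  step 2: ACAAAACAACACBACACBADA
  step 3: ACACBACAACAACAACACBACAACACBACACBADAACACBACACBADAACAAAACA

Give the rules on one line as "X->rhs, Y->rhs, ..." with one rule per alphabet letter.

  step 2 ⇒ step 3: ACAAAACAACACBACACBADA ⇒ ACA·CB·ACA·ACA·ACA·ACA·CB·ACA·ACA·CB·ACA·CB·ADA·ACA·CB·ACA·CB·ADA·ACA·AA·ACA
    A ↦ ACA
    B ↦ ADA
    C ↦ CB
    D ↦ AA

A->ACA, B->ADA, C->CB, D->AA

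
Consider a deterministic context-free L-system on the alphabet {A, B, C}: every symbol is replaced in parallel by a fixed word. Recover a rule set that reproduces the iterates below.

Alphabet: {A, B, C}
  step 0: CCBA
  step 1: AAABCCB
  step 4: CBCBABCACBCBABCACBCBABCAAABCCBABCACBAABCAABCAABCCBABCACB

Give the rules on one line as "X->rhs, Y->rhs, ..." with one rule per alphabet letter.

A->CB, B->ABC, C->A

  step 0 ⇒ step 1: CCBA ⇒ A·A·ABC·CB
    A ↦ CB
    B ↦ ABC
    C ↦ A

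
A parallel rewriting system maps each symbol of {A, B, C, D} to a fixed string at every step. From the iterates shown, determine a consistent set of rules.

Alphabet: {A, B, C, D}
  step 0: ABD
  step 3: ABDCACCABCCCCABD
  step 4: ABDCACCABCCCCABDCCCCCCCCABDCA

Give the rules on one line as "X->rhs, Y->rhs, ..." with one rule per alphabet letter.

A->AB, B->D, C->CC, D->CA

  step 3 ⇒ step 4: ABDCACCABCCCCABD ⇒ AB·D·CA·CC·AB·CC·CC·AB·D·CC·CC·CC·CC·AB·D·CA
    A ↦ AB
    B ↦ D
    C ↦ CC
    D ↦ CA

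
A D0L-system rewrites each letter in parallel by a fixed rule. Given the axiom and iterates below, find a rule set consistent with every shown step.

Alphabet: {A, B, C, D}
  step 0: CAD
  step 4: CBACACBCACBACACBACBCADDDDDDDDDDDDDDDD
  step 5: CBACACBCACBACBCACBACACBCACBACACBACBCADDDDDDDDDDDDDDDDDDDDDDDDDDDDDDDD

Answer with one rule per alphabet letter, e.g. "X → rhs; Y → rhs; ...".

  step 4 ⇒ step 5: CBACACBCACBACACBACBCADDDDDDDDDDDDDDDD ⇒ CB·A·CA·CB·CA·CB·A·CB·CA·CB·A·CA·CB·CA·CB·A·CA·CB·A·CB·CA·DD·DD·DD·DD·DD·DD·DD·DD·DD·DD·DD·DD·DD·DD·DD·DD
    A ↦ CA
    B ↦ A
    C ↦ CB
    D ↦ DD

A->CA, B->A, C->CB, D->DD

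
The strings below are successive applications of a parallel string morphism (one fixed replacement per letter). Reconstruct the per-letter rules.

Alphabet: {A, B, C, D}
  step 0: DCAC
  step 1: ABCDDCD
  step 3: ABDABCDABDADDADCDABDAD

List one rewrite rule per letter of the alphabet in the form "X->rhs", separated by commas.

A->D, B->AD, C->CD, D->AB

  step 0 ⇒ step 1: DCAC ⇒ AB·CD·D·CD
    A ↦ D
    C ↦ CD
    D ↦ AB
    B ↦ AD  (constrained at step 1)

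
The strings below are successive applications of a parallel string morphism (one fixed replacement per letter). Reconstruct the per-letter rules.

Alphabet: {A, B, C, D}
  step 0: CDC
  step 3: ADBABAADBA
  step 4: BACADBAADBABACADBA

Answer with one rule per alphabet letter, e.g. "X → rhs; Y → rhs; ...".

  step 3 ⇒ step 4: ADBABAADBA ⇒ BA·C·AD·BA·AD·BA·BA·C·AD·BA
    A ↦ BA
    B ↦ AD
    D ↦ C
    C ↦ A  (constrained at step 0)

A->BA, B->AD, C->A, D->C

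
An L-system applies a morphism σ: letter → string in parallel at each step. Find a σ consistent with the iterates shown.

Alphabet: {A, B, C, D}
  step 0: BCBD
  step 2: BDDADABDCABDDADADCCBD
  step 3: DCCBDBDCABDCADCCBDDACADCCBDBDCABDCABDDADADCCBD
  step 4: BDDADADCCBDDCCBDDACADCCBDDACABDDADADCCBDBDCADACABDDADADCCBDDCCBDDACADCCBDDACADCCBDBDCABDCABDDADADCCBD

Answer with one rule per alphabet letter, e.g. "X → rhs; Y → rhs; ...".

  step 3 ⇒ step 4: DCCBDBDCABDCADCCBDDACADCCBDBDCABDCABDDADADCCBD ⇒ BD·DA·DA·DCC·BD·DCC·BD·DA·CA·DCC·BD·DA·CA·BD·DA·DA·DCC·BD·BD·CA·DA·CA·BD·DA·DA·DCC·BD·DCC·BD·DA·CA·DCC·BD·DA·CA·DCC·BD·BD·CA·BD·CA·BD·DA·DA·DCC·BD
    A ↦ CA
    B ↦ DCC
    C ↦ DA
    D ↦ BD

A->CA, B->DCC, C->DA, D->BD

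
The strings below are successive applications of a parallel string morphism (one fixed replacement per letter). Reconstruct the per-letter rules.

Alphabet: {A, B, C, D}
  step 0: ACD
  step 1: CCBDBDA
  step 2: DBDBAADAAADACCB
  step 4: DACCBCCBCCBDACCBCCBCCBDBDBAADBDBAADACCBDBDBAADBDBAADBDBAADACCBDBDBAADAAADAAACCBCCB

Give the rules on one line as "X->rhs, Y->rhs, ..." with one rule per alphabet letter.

  step 1 ⇒ step 2: CCBDBDA ⇒ DB·DB·AA·DA·AA·DA·CCB
    A ↦ CCB
    B ↦ AA
    C ↦ DB
    D ↦ DA

A->CCB, B->AA, C->DB, D->DA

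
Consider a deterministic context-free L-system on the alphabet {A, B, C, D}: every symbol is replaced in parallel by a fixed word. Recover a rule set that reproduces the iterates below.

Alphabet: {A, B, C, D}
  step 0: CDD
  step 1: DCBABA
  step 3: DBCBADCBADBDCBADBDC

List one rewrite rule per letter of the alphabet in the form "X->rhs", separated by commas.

  step 0 ⇒ step 1: CDD ⇒ DC·BA·BA
    C ↦ DC
    D ↦ BA
    A ↦ C  (constrained at step 1)
    B ↦ DB  (constrained at step 1)

A->C, B->DB, C->DC, D->BA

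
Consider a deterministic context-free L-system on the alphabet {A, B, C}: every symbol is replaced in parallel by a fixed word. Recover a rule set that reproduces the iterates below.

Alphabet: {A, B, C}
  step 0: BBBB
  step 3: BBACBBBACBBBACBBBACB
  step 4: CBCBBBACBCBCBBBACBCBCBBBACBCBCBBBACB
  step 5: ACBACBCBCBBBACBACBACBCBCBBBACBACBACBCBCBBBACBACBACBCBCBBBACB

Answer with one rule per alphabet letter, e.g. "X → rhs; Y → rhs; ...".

A->BB, B->CB, C->A

  step 4 ⇒ step 5: CBCBBBACBCBCBBBACBCBCBBBACBCBCBBBACB ⇒ A·CB·A·CB·CB·CB·BB·A·CB·A·CB·A·CB·CB·CB·BB·A·CB·A·CB·A·CB·CB·CB·BB·A·CB·A·CB·A·CB·CB·CB·BB·A·CB
    A ↦ BB
    B ↦ CB
    C ↦ A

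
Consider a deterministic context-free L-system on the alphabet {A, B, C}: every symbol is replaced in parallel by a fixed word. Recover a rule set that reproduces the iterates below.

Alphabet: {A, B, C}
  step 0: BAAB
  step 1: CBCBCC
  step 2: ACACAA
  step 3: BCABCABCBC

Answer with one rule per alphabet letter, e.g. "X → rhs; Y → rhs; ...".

  step 2 ⇒ step 3: ACACAA ⇒ BC·A·BC·A·BC·BC
    A ↦ BC
    C ↦ A
  step 0 ⇒ step 1: BAAB ⇒ C·BC·BC·C
    B ↦ C

A->BC, B->C, C->A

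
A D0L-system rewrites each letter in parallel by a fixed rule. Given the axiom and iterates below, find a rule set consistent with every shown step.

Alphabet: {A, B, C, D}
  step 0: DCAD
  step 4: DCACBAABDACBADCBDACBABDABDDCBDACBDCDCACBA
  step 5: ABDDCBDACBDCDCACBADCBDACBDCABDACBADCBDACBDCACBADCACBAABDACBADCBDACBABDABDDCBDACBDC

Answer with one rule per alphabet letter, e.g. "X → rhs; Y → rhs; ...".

A->DC, B->ACB, C->BD, D->A

  step 4 ⇒ step 5: DCACBAABDACBADCBDACBABDABDDCBDACBDCDCACBA ⇒ A·BD·DC·BD·ACB·DC·DC·ACB·A·DC·BD·ACB·DC·A·BD·ACB·A·DC·BD·ACB·DC·ACB·A·DC·ACB·A·A·BD·ACB·A·DC·BD·ACB·A·BD·A·BD·DC·BD·ACB·DC
    A ↦ DC
    B ↦ ACB
    C ↦ BD
    D ↦ A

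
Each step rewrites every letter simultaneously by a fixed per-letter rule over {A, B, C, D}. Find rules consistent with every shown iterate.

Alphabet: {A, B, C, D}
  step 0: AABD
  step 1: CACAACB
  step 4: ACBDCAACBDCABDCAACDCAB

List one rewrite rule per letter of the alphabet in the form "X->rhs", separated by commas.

A->CA, B->AC, C->D, D->B

  step 0 ⇒ step 1: AABD ⇒ CA·CA·AC·B
    A ↦ CA
    B ↦ AC
    D ↦ B
    C ↦ D  (constrained at step 1)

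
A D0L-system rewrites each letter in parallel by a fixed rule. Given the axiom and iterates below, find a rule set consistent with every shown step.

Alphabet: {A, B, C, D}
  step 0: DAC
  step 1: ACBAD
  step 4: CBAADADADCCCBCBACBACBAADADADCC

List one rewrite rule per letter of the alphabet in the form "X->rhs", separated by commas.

A->CB, B->CC, C->AD, D->A

  step 0 ⇒ step 1: DAC ⇒ A·CB·AD
    A ↦ CB
    C ↦ AD
    D ↦ A
    B ↦ CC  (constrained at step 1)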